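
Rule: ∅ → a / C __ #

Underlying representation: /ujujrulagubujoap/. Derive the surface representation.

the form ends in the consonant /p/, so [a] is inserted word-finally.
Surface form: [ujujrulagubujoapa].

ujujrulagubujoapa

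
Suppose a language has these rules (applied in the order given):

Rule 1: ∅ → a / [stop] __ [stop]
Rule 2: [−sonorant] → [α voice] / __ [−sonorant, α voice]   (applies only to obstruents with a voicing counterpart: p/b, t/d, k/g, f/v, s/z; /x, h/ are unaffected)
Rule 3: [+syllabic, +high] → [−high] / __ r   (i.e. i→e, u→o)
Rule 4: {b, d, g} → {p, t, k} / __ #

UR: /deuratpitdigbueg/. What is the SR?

deoratapitadigabuek

Rule 1 (stop-cluster a-epenthesis): /t/ and /p/ form a stop–stop cluster, so [a] is inserted between them. /t/ and /d/ form a stop–stop cluster, so [a] is inserted between them. /g/ and /b/ form a stop–stop cluster, so [a] is inserted between them. /deuratpitdigbueg/ → deuratapitadigabueg.
Rule 2 (regressive voicing assimilation): no segment meets the environment; /deuratapitadigabueg/ is unchanged.
Rule 3 (pre-rhotic lowering): /u/ is a high vowel immediately before /r/, so it lowers to [o]. /deuratapitadigabueg/ → deoratapitadigabueg.
Rule 4 (final devoicing): /g/ is a voiced stop in word-final position, so it devoices to [k]. /deoratapitadigabueg/ → deoratapitadigabuek.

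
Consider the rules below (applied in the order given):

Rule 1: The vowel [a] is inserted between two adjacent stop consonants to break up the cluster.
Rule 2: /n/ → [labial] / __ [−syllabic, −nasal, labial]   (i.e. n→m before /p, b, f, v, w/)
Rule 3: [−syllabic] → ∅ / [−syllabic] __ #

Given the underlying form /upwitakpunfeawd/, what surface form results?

upwitakapumfeaw

Rule 1 (stop-cluster a-epenthesis): /k/ and /p/ form a stop–stop cluster, so [a] is inserted between them. /upwitakpunfeawd/ → upwitakapunfeawd.
Rule 2 (nasal place assimilation): /n/ precedes the labial consonant /f/, so it assimilates in place to [m]. /upwitakapunfeawd/ → upwitakapumfeawd.
Rule 3 (final cluster simplification): /d/ is the second consonant of a word-final cluster /wd/, so it deletes. /upwitakapumfeawd/ → upwitakapumfeaw.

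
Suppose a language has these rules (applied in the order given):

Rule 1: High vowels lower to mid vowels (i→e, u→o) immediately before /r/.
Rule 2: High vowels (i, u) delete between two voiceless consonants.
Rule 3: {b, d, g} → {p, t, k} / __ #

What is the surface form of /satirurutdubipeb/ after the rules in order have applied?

Rule 1 (pre-rhotic lowering): /i/ is a high vowel immediately before /r/, so it lowers to [e]. /u/ is a high vowel immediately before /r/, so it lowers to [o]. /satirurutdubipeb/ → saterorutdubipeb.
Rule 2 (high vowel syncope): no segment meets the environment; /saterorutdubipeb/ is unchanged.
Rule 3 (final devoicing): /b/ is a voiced stop in word-final position, so it devoices to [p]. /saterorutdubipeb/ → saterorutdubipep.

saterorutdubipep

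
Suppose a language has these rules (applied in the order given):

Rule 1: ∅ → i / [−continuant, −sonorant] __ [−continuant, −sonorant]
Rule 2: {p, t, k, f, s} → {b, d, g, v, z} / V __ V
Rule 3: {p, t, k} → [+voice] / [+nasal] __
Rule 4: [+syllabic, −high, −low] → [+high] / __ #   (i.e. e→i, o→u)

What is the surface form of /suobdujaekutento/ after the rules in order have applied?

suobidujaegudendu

Rule 1 (stop-cluster i-epenthesis): /b/ and /d/ form a stop–stop cluster, so [i] is inserted between them. /suobdujaekutento/ → suobidujaekutento.
Rule 2 (intervocalic voicing): /k/ is a voiceless obstruent between vowels /e/ and /u/, so it voices to [g]. /t/ is a voiceless obstruent between vowels /u/ and /e/, so it voices to [d]. /suobidujaekutento/ → suobidujaegudento.
Rule 3 (post-nasal voicing): /t/ is a voiceless stop immediately after the nasal /n/, so it voices to [d]. /suobidujaegudento/ → suobidujaegudendo.
Rule 4 (final vowel raising): /o/ is a mid vowel in word-final position, so it raises to [u]. /suobidujaegudendo/ → suobidujaegudendu.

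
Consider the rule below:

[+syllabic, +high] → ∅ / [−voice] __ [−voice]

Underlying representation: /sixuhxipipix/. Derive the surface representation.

sxhxppx

/i/ is a high vowel flanked by voiceless consonants /s/ and /x/, so it deletes.
/u/ is a high vowel flanked by voiceless consonants /x/ and /h/, so it deletes.
/i/ is a high vowel flanked by voiceless consonants /x/ and /p/, so it deletes.
/i/ is a high vowel flanked by voiceless consonants /p/ and /p/, so it deletes.
/i/ is a high vowel flanked by voiceless consonants /p/ and /x/, so it deletes.
Surface form: [sxhxppx].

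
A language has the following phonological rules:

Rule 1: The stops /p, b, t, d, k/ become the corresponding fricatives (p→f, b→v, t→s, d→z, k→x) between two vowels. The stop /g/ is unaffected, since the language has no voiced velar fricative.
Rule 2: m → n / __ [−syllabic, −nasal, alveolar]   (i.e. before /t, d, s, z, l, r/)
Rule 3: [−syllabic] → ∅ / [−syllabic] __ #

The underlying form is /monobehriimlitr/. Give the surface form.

monovehriinlit

Rule 1 (intervocalic spirantization): /b/ is a stop between vowels /o/ and /e/, so it spirantizes to the fricative [v]. /monobehriimlitr/ → monovehriimlitr.
Rule 2 (nasal place assimilation): /m/ precedes the alveolar consonant /l/, so it assimilates in place to [n]. /monovehriimlitr/ → monovehriinlitr.
Rule 3 (final cluster simplification): /r/ is the second consonant of a word-final cluster /tr/, so it deletes. /monovehriinlitr/ → monovehriinlit.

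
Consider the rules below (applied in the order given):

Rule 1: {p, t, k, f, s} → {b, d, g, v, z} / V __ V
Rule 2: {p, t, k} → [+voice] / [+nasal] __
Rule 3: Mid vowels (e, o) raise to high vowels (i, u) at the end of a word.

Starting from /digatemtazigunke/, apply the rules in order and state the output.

Rule 1 (intervocalic voicing): /t/ is a voiceless obstruent between vowels /a/ and /e/, so it voices to [d]. /digatemtazigunke/ → digademtazigunke.
Rule 2 (post-nasal voicing): /t/ is a voiceless stop immediately after the nasal /m/, so it voices to [d]. /k/ is a voiceless stop immediately after the nasal /n/, so it voices to [g]. /digademtazigunke/ → digademdazigunge.
Rule 3 (final vowel raising): /e/ is a mid vowel in word-final position, so it raises to [i]. /digademdazigunge/ → digademdazigungi.

digademdazigungi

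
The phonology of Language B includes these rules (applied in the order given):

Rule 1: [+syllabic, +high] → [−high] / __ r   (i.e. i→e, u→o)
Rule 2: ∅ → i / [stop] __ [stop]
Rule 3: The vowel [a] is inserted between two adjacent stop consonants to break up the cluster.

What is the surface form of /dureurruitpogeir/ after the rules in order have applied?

Rule 1 (pre-rhotic lowering): /u/ is a high vowel immediately before /r/, so it lowers to [o]. /u/ is a high vowel immediately before /r/, so it lowers to [o]. /i/ is a high vowel immediately before /r/, so it lowers to [e]. /dureurruitpogeir/ → doreorruitpogeer.
Rule 2 (stop-cluster i-epenthesis): /t/ and /p/ form a stop–stop cluster, so [i] is inserted between them. /doreorruitpogeer/ → doreorruitipogeer.
Rule 3 (stop-cluster a-epenthesis): no segment meets the environment; /doreorruitipogeer/ is unchanged.

doreorruitipogeer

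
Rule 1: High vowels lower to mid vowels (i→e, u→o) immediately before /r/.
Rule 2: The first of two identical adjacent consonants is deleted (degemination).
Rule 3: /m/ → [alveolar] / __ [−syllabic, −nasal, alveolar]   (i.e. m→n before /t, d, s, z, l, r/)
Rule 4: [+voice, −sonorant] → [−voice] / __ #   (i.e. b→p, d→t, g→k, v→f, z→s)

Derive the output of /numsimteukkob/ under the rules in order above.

Rule 1 (pre-rhotic lowering): no segment meets the environment; /numsimteukkob/ is unchanged.
Rule 2 (degemination): /kk/ is a geminate; the first /k/ deletes. /numsimteukkob/ → numsimteukob.
Rule 3 (nasal place assimilation): /m/ precedes the alveolar consonant /s/, so it assimilates in place to [n]. /m/ precedes the alveolar consonant /t/, so it assimilates in place to [n]. /numsimteukob/ → nunsinteukob.
Rule 4 (final devoicing): /b/ is a voiced obstruent in word-final position, so it devoices to [p]. /nunsinteukob/ → nunsinteukop.

nunsinteukop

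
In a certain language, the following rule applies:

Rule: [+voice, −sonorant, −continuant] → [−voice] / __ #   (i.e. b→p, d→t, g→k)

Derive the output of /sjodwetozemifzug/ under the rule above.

Scanning /sjodwetozemifzug/: /d/ at position 4 is not in the conditioning environment; /g/ is a voiced stop in word-final position, so it devoices to [k].
Result: [sjodwetozemifzuk].

sjodwetozemifzuk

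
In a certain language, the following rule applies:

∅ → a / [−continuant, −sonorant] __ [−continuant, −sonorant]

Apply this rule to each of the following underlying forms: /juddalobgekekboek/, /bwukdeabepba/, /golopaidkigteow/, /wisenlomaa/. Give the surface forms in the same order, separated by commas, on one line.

judadalobagekekaboek, bwukadeabepaba, golopaidakigateow, wisenlomaa

/juddalobgekekboek/: /d/ and /d/ form a stop–stop cluster, so [a] is inserted between them. /b/ and /g/ form a stop–stop cluster, so [a] is inserted between them. /k/ and /b/ form a stop–stop cluster, so [a] is inserted between them. → [judadalobagekekaboek].
/bwukdeabepba/: /k/ and /d/ form a stop–stop cluster, so [a] is inserted between them. /p/ and /b/ form a stop–stop cluster, so [a] is inserted between them. → [bwukadeabepaba].
/golopaidkigteow/: /d/ and /k/ form a stop–stop cluster, so [a] is inserted between them. /g/ and /t/ form a stop–stop cluster, so [a] is inserted between them. → [golopaidakigateow].
/wisenlomaa/: the rule's environment is not met; surfaces unchanged as [wisenlomaa].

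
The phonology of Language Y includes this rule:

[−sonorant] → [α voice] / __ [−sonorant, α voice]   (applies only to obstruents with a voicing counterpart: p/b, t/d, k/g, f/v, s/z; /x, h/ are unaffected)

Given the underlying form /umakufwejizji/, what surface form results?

umakufwejizji

No segment of /umakufwejizji/ meets the structural description of the rule, so the form surfaces unchanged.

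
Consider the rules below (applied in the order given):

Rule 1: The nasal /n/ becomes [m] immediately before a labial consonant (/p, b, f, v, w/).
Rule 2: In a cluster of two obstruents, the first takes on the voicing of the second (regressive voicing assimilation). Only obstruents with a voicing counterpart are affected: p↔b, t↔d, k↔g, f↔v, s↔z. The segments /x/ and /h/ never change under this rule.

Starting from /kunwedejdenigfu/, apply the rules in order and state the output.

kumwedejdenikfu

Rule 1 (nasal place assimilation): /n/ precedes the labial consonant /w/, so it assimilates in place to [m]. /kunwedejdenigfu/ → kumwedejdenigfu.
Rule 2 (regressive voicing assimilation): /g/ precedes the voiceless obstruent /f/, so it devoices to [k] by assimilation. /kumwedejdenigfu/ → kumwedejdenikfu.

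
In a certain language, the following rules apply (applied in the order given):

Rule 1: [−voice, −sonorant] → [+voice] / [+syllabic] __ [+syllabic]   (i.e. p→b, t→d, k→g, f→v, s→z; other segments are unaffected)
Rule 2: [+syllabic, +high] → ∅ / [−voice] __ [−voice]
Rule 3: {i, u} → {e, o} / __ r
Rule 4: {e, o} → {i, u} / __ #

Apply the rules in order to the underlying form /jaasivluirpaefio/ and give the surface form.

Rule 1 (intervocalic voicing): /s/ is a voiceless obstruent between vowels /a/ and /i/, so it voices to [z]. /f/ is a voiceless obstruent between vowels /e/ and /i/, so it voices to [v]. /jaasivluirpaefio/ → jaazivluirpaevio.
Rule 2 (high vowel syncope): no segment meets the environment; /jaazivluirpaevio/ is unchanged.
Rule 3 (pre-rhotic lowering): /i/ is a high vowel immediately before /r/, so it lowers to [e]. /jaazivluirpaevio/ → jaazivluerpaevio.
Rule 4 (final vowel raising): /o/ is a mid vowel in word-final position, so it raises to [u]. /jaazivluerpaevio/ → jaazivluerpaeviu.

jaazivluerpaeviu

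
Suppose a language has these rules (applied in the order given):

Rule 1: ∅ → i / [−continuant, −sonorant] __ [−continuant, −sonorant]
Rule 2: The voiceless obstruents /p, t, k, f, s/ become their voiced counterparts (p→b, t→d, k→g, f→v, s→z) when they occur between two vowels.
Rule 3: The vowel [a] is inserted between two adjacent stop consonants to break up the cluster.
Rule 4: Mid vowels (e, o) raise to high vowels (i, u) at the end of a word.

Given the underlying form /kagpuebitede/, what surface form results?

kagibuebidedi

Rule 1 (stop-cluster i-epenthesis): /g/ and /p/ form a stop–stop cluster, so [i] is inserted between them. /kagpuebitede/ → kagipuebitede.
Rule 2 (intervocalic voicing): /p/ is a voiceless obstruent between vowels /i/ and /u/, so it voices to [b]. /t/ is a voiceless obstruent between vowels /i/ and /e/, so it voices to [d]. /kagipuebitede/ → kagibuebidede.
Rule 3 (stop-cluster a-epenthesis): no segment meets the environment; /kagibuebidede/ is unchanged.
Rule 4 (final vowel raising): /e/ is a mid vowel in word-final position, so it raises to [i]. /kagibuebidede/ → kagibuebidedi.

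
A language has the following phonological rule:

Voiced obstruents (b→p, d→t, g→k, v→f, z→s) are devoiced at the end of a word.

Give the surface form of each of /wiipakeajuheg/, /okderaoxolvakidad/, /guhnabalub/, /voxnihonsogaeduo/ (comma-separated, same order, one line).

/wiipakeajuheg/: /g/ is a voiced obstruent in word-final position, so it devoices to [k]. → [wiipakeajuhek].
/okderaoxolvakidad/: /d/ is a voiced obstruent in word-final position, so it devoices to [t]. → [okderaoxolvakidat].
/guhnabalub/: /b/ is a voiced obstruent in word-final position, so it devoices to [p]. → [guhnabalup].
/voxnihonsogaeduo/: the rule's environment is not met; surfaces unchanged as [voxnihonsogaeduo].

wiipakeajuhek, okderaoxolvakidat, guhnabalup, voxnihonsogaeduo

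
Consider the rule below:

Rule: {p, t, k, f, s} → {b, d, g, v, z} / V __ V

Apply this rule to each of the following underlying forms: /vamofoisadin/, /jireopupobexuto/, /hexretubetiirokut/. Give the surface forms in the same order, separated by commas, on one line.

vamovoizadin, jireobubobexudo, hexredubediirogut

/vamofoisadin/: /f/ is a voiceless obstruent between vowels /o/ and /o/, so it voices to [v]. /s/ is a voiceless obstruent between vowels /i/ and /a/, so it voices to [z]. → [vamovoizadin].
/jireopupobexuto/: /p/ is a voiceless obstruent between vowels /o/ and /u/, so it voices to [b]. /p/ is a voiceless obstruent between vowels /u/ and /o/, so it voices to [b]. /t/ is a voiceless obstruent between vowels /u/ and /o/, so it voices to [d]. → [jireobubobexudo].
/hexretubetiirokut/: /t/ is a voiceless obstruent between vowels /e/ and /u/, so it voices to [d]. /t/ is a voiceless obstruent between vowels /e/ and /i/, so it voices to [d]. /k/ is a voiceless obstruent between vowels /o/ and /u/, so it voices to [g]. → [hexredubediirogut].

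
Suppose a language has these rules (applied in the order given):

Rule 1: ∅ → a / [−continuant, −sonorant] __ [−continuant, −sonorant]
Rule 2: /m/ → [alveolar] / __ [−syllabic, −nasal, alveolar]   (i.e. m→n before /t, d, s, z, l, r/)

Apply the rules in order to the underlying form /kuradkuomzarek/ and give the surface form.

Rule 1 (stop-cluster a-epenthesis): /d/ and /k/ form a stop–stop cluster, so [a] is inserted between them. /kuradkuomzarek/ → kuradakuomzarek.
Rule 2 (nasal place assimilation): /m/ precedes the alveolar consonant /z/, so it assimilates in place to [n]. /kuradakuomzarek/ → kuradakuonzarek.

kuradakuonzarek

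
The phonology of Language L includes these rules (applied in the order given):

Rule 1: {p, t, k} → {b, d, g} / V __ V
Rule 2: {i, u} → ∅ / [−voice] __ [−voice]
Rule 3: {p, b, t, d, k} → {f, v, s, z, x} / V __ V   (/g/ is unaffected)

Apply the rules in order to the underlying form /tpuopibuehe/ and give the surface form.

tpuovivuehe

Rule 1 (intervocalic voicing): /p/ is a voiceless stop between vowels /o/ and /i/, so it voices to [b]. /tpuopibuehe/ → tpuobibuehe.
Rule 2 (high vowel syncope): no segment meets the environment; /tpuobibuehe/ is unchanged.
Rule 3 (intervocalic spirantization): /b/ is a stop between vowels /o/ and /i/, so it spirantizes to the fricative [v]. /b/ is a stop between vowels /i/ and /u/, so it spirantizes to the fricative [v]. /tpuobibuehe/ → tpuovivuehe.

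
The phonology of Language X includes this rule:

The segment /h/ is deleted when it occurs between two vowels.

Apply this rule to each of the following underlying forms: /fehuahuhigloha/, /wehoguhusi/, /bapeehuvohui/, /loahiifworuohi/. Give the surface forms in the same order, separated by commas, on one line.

feuauigloa, weoguusi, bapeeuvoui, loaiifworuoi

/fehuahuhigloha/: /h/ occurs between vowels /e/ and /u/, so it deletes. /h/ occurs between vowels /a/ and /u/, so it deletes. /h/ occurs between vowels /u/ and /i/, so it deletes. /h/ occurs between vowels /o/ and /a/, so it deletes. → [feuauigloa].
/wehoguhusi/: /h/ occurs between vowels /e/ and /o/, so it deletes. /h/ occurs between vowels /u/ and /u/, so it deletes. → [weoguusi].
/bapeehuvohui/: /h/ occurs between vowels /e/ and /u/, so it deletes. /h/ occurs between vowels /o/ and /u/, so it deletes. → [bapeeuvoui].
/loahiifworuohi/: /h/ occurs between vowels /a/ and /i/, so it deletes. /h/ occurs between vowels /o/ and /i/, so it deletes. → [loaiifworuoi].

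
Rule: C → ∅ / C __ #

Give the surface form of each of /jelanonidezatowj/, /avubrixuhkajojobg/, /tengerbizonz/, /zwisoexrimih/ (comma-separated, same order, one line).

jelanonidezatow, avubrixuhkajojob, tengerbizon, zwisoexrimih

/jelanonidezatowj/: /j/ is the second consonant of a word-final cluster /wj/, so it deletes. → [jelanonidezatow].
/avubrixuhkajojobg/: /g/ is the second consonant of a word-final cluster /bg/, so it deletes. → [avubrixuhkajojob].
/tengerbizonz/: /z/ is the second consonant of a word-final cluster /nz/, so it deletes. → [tengerbizon].
/zwisoexrimih/: the rule's environment is not met; surfaces unchanged as [zwisoexrimih].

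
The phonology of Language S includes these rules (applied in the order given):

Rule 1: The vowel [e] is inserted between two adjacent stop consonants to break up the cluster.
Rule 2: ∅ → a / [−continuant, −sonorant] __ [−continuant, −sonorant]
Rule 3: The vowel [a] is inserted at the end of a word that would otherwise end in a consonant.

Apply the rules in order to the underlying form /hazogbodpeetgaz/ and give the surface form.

hazogebodepeetegaza

Rule 1 (stop-cluster e-epenthesis): /g/ and /b/ form a stop–stop cluster, so [e] is inserted between them. /d/ and /p/ form a stop–stop cluster, so [e] is inserted between them. /t/ and /g/ form a stop–stop cluster, so [e] is inserted between them. /hazogbodpeetgaz/ → hazogebodepeetegaz.
Rule 2 (stop-cluster a-epenthesis): no segment meets the environment; /hazogebodepeetegaz/ is unchanged.
Rule 3 (final a-epenthesis): the form ends in the consonant /z/, so [a] is inserted word-finally. /hazogebodepeetegaz/ → hazogebodepeetegaza.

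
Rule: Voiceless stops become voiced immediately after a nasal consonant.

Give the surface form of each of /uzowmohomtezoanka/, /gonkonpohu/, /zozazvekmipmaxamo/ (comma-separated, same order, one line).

/uzowmohomtezoanka/: /t/ is a voiceless stop immediately after the nasal /m/, so it voices to [d]. /k/ is a voiceless stop immediately after the nasal /n/, so it voices to [g]. → [uzowmohomdezoanga].
/gonkonpohu/: /k/ is a voiceless stop immediately after the nasal /n/, so it voices to [g]. /p/ is a voiceless stop immediately after the nasal /n/, so it voices to [b]. → [gongonbohu].
/zozazvekmipmaxamo/: the rule's environment is not met; surfaces unchanged as [zozazvekmipmaxamo].

uzowmohomdezoanga, gongonbohu, zozazvekmipmaxamo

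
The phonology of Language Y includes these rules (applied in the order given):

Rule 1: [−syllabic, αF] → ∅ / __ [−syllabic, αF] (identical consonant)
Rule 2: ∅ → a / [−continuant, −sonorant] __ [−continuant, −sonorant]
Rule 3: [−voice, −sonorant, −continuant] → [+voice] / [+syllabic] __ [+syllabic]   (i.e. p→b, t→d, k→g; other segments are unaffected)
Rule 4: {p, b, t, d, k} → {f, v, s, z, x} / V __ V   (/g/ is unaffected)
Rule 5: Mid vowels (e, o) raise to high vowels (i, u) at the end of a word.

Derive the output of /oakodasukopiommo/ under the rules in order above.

oagozasugoviomu

Rule 1 (degemination): /mm/ is a geminate; the first /m/ deletes. /oakodasukopiommo/ → oakodasukopiomo.
Rule 2 (stop-cluster a-epenthesis): no segment meets the environment; /oakodasukopiomo/ is unchanged.
Rule 3 (intervocalic voicing): /k/ is a voiceless stop between vowels /a/ and /o/, so it voices to [g]. /k/ is a voiceless stop between vowels /u/ and /o/, so it voices to [g]. /p/ is a voiceless stop between vowels /o/ and /i/, so it voices to [b]. /oakodasukopiomo/ → oagodasugobiomo.
Rule 4 (intervocalic spirantization): /d/ is a stop between vowels /o/ and /a/, so it spirantizes to the fricative [z]. /b/ is a stop between vowels /o/ and /i/, so it spirantizes to the fricative [v]. /oagodasugobiomo/ → oagozasugoviomo.
Rule 5 (final vowel raising): /o/ is a mid vowel in word-final position, so it raises to [u]. /oagozasugoviomo/ → oagozasugoviomu.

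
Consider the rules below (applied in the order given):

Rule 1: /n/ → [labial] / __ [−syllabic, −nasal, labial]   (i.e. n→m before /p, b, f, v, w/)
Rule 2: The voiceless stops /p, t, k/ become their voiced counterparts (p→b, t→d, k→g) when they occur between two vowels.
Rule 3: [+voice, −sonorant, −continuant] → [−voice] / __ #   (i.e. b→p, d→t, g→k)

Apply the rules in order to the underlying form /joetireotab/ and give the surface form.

Rule 1 (nasal place assimilation): no segment meets the environment; /joetireotab/ is unchanged.
Rule 2 (intervocalic voicing): /t/ is a voiceless stop between vowels /e/ and /i/, so it voices to [d]. /t/ is a voiceless stop between vowels /o/ and /a/, so it voices to [d]. /joetireotab/ → joedireodab.
Rule 3 (final devoicing): /b/ is a voiced stop in word-final position, so it devoices to [p]. /joedireodab/ → joedireodap.

joedireodap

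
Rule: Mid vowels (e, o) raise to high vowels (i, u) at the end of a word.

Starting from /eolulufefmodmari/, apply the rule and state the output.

No segment of /eolulufefmodmari/ meets the structural description of the rule, so the form surfaces unchanged.

eolulufefmodmari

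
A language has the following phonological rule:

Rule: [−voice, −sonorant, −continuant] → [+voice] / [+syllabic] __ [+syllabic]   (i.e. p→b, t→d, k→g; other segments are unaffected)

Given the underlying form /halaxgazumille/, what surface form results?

halaxgazumille

No segment of /halaxgazumille/ meets the structural description of the rule, so the form surfaces unchanged.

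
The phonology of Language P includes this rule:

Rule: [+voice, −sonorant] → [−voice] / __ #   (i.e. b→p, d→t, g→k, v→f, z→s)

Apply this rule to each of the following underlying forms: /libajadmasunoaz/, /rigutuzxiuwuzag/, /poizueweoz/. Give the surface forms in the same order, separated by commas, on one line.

/libajadmasunoaz/: /z/ is a voiced obstruent in word-final position, so it devoices to [s]. → [libajadmasunoas].
/rigutuzxiuwuzag/: /g/ is a voiced obstruent in word-final position, so it devoices to [k]. → [rigutuzxiuwuzak].
/poizueweoz/: /z/ is a voiced obstruent in word-final position, so it devoices to [s]. → [poizueweos].

libajadmasunoas, rigutuzxiuwuzak, poizueweos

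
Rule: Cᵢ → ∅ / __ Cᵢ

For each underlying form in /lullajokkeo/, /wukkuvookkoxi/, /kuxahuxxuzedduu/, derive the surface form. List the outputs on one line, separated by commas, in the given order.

/lullajokkeo/: /ll/ is a geminate; the first /l/ deletes. /kk/ is a geminate; the first /k/ deletes. → [lulajokeo].
/wukkuvookkoxi/: /kk/ is a geminate; the first /k/ deletes. /kk/ is a geminate; the first /k/ deletes. → [wukuvookoxi].
/kuxahuxxuzedduu/: /xx/ is a geminate; the first /x/ deletes. /dd/ is a geminate; the first /d/ deletes. → [kuxahuxuzeduu].

lulajokeo, wukuvookoxi, kuxahuxuzeduu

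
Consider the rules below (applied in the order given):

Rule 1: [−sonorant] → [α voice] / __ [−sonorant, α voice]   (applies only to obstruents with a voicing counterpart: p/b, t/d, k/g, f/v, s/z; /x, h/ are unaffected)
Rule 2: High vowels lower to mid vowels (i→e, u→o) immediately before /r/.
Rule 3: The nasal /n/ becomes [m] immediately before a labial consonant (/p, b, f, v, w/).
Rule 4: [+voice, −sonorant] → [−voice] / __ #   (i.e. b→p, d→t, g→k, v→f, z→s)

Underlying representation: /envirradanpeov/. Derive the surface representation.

Rule 1 (regressive voicing assimilation): no segment meets the environment; /envirradanpeov/ is unchanged.
Rule 2 (pre-rhotic lowering): /i/ is a high vowel immediately before /r/, so it lowers to [e]. /envirradanpeov/ → enverradanpeov.
Rule 3 (nasal place assimilation): /n/ precedes the labial consonant /v/, so it assimilates in place to [m]. /n/ precedes the labial consonant /p/, so it assimilates in place to [m]. /enverradanpeov/ → emverradampeov.
Rule 4 (final devoicing): /v/ is a voiced obstruent in word-final position, so it devoices to [f]. /emverradampeov/ → emverradampeof.

emverradampeof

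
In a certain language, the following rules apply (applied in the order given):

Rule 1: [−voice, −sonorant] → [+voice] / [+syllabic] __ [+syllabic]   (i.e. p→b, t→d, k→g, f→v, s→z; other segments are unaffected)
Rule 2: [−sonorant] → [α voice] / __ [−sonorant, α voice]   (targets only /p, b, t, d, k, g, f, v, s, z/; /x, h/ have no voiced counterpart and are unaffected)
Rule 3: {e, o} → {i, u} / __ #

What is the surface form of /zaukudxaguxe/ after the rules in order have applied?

zaugutxaguxi

Rule 1 (intervocalic voicing): /k/ is a voiceless obstruent between vowels /u/ and /u/, so it voices to [g]. /zaukudxaguxe/ → zaugudxaguxe.
Rule 2 (regressive voicing assimilation): /d/ precedes the voiceless obstruent /x/, so it devoices to [t] by assimilation. /zaugudxaguxe/ → zaugutxaguxe.
Rule 3 (final vowel raising): /e/ is a mid vowel in word-final position, so it raises to [i]. /zaugutxaguxe/ → zaugutxaguxi.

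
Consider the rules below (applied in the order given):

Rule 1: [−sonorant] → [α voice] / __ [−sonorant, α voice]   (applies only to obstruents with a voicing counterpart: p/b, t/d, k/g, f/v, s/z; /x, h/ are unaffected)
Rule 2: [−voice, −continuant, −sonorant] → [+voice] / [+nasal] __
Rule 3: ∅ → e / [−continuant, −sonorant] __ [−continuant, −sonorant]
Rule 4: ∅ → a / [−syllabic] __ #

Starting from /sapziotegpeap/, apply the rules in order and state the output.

sabziotekepeapa

Rule 1 (regressive voicing assimilation): /p/ precedes the voiced obstruent /z/, so it voices to [b] by assimilation. /g/ precedes the voiceless obstruent /p/, so it devoices to [k] by assimilation. /sapziotegpeap/ → sabziotekpeap.
Rule 2 (post-nasal voicing): no segment meets the environment; /sabziotekpeap/ is unchanged.
Rule 3 (stop-cluster e-epenthesis): /k/ and /p/ form a stop–stop cluster, so [e] is inserted between them. /sabziotekpeap/ → sabziotekepeap.
Rule 4 (final a-epenthesis): the form ends in the consonant /p/, so [a] is inserted word-finally. /sabziotekepeap/ → sabziotekepeapa.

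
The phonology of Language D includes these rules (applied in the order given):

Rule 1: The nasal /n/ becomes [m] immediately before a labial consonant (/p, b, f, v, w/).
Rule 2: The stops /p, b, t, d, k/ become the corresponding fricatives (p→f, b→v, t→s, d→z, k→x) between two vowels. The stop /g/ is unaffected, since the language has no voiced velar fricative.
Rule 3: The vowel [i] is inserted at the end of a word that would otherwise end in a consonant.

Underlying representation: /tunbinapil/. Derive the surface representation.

Rule 1 (nasal place assimilation): /n/ precedes the labial consonant /b/, so it assimilates in place to [m]. /tunbinapil/ → tumbinapil.
Rule 2 (intervocalic spirantization): /p/ is a stop between vowels /a/ and /i/, so it spirantizes to the fricative [f]. /tumbinapil/ → tumbinafil.
Rule 3 (final i-epenthesis): the form ends in the consonant /l/, so [i] is inserted word-finally. /tumbinafil/ → tumbinafili.

tumbinafili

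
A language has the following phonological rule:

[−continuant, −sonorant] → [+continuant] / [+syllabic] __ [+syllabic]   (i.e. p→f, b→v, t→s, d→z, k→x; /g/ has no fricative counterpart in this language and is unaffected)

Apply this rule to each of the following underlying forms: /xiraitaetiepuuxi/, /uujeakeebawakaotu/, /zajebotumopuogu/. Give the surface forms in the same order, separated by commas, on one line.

/xiraitaetiepuuxi/: /t/ is a stop between vowels /i/ and /a/, so it spirantizes to the fricative [s]. /t/ is a stop between vowels /e/ and /i/, so it spirantizes to the fricative [s]. /p/ is a stop between vowels /e/ and /u/, so it spirantizes to the fricative [f]. → [xiraisaesiefuuxi].
/uujeakeebawakaotu/: /k/ is a stop between vowels /a/ and /e/, so it spirantizes to the fricative [x]. /b/ is a stop between vowels /e/ and /a/, so it spirantizes to the fricative [v]. /k/ is a stop between vowels /a/ and /a/, so it spirantizes to the fricative [x]. /t/ is a stop between vowels /o/ and /u/, so it spirantizes to the fricative [s]. → [uujeaxeevawaxaosu].
/zajebotumopuogu/: /b/ is a stop between vowels /e/ and /o/, so it spirantizes to the fricative [v]. /t/ is a stop between vowels /o/ and /u/, so it spirantizes to the fricative [s]. /p/ is a stop between vowels /o/ and /u/, so it spirantizes to the fricative [f]. → [zajevosumofuogu].

xiraisaesiefuuxi, uujeaxeevawaxaosu, zajevosumofuogu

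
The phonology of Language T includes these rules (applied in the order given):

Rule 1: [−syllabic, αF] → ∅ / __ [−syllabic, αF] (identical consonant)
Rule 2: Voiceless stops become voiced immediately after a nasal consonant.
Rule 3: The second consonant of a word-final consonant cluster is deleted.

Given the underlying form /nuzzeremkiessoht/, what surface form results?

Rule 1 (degemination): /zz/ is a geminate; the first /z/ deletes. /ss/ is a geminate; the first /s/ deletes. /nuzzeremkiessoht/ → nuzeremkiesoht.
Rule 2 (post-nasal voicing): /k/ is a voiceless stop immediately after the nasal /m/, so it voices to [g]. /nuzeremkiesoht/ → nuzeremgiesoht.
Rule 3 (final cluster simplification): /t/ is the second consonant of a word-final cluster /ht/, so it deletes. /nuzeremgiesoht/ → nuzeremgiesoh.

nuzeremgiesoh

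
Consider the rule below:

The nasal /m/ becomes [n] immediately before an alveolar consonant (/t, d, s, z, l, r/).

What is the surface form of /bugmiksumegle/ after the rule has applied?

bugmiksumegle

No segment of /bugmiksumegle/ meets the structural description of the rule, so the form surfaces unchanged.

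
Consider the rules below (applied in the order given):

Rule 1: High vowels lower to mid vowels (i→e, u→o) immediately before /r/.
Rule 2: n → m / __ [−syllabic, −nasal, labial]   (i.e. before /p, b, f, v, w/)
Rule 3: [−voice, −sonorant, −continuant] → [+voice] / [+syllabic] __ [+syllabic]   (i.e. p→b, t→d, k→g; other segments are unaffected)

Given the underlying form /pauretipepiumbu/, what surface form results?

Rule 1 (pre-rhotic lowering): /u/ is a high vowel immediately before /r/, so it lowers to [o]. /pauretipepiumbu/ → paoretipepiumbu.
Rule 2 (nasal place assimilation): no segment meets the environment; /paoretipepiumbu/ is unchanged.
Rule 3 (intervocalic voicing): /t/ is a voiceless stop between vowels /e/ and /i/, so it voices to [d]. /p/ is a voiceless stop between vowels /i/ and /e/, so it voices to [b]. /p/ is a voiceless stop between vowels /e/ and /i/, so it voices to [b]. /paoretipepiumbu/ → paoredibebiumbu.

paoredibebiumbu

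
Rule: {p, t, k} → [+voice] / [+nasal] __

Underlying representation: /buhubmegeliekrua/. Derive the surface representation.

buhubmegeliekrua

No segment of /buhubmegeliekrua/ meets the structural description of the rule, so the form surfaces unchanged.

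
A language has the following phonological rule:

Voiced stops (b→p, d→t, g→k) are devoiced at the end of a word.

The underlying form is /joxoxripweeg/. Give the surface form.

joxoxripweek

/g/ is a voiced stop in word-final position, so it devoices to [k].
Surface form: [joxoxripweek].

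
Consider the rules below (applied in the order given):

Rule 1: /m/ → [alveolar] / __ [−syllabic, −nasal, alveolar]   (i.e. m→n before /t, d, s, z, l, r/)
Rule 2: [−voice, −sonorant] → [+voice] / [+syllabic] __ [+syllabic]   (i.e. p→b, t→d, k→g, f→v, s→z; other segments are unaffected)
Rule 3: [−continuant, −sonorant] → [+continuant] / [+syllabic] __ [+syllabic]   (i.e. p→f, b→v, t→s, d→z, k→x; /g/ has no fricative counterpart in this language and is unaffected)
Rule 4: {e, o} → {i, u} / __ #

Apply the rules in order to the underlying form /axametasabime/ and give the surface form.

axamezazavimi

Rule 1 (nasal place assimilation): no segment meets the environment; /axametasabime/ is unchanged.
Rule 2 (intervocalic voicing): /t/ is a voiceless obstruent between vowels /e/ and /a/, so it voices to [d]. /s/ is a voiceless obstruent between vowels /a/ and /a/, so it voices to [z]. /axametasabime/ → axamedazabime.
Rule 3 (intervocalic spirantization): /d/ is a stop between vowels /e/ and /a/, so it spirantizes to the fricative [z]. /b/ is a stop between vowels /a/ and /i/, so it spirantizes to the fricative [v]. /axamedazabime/ → axamezazavime.
Rule 4 (final vowel raising): /e/ is a mid vowel in word-final position, so it raises to [i]. /axamezazavime/ → axamezazavimi.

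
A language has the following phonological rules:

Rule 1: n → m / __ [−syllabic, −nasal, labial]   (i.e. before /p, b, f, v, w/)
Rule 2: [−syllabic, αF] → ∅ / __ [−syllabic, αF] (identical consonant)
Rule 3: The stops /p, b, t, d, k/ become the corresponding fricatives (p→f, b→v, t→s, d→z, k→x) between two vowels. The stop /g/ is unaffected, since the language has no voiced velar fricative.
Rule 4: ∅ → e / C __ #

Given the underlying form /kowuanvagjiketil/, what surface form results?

kowuamvagjixesile

Rule 1 (nasal place assimilation): /n/ precedes the labial consonant /v/, so it assimilates in place to [m]. /kowuanvagjiketil/ → kowuamvagjiketil.
Rule 2 (degemination): no segment meets the environment; /kowuamvagjiketil/ is unchanged.
Rule 3 (intervocalic spirantization): /k/ is a stop between vowels /i/ and /e/, so it spirantizes to the fricative [x]. /t/ is a stop between vowels /e/ and /i/, so it spirantizes to the fricative [s]. /kowuamvagjiketil/ → kowuamvagjixesil.
Rule 4 (final e-epenthesis): the form ends in the consonant /l/, so [e] is inserted word-finally. /kowuamvagjixesil/ → kowuamvagjixesile.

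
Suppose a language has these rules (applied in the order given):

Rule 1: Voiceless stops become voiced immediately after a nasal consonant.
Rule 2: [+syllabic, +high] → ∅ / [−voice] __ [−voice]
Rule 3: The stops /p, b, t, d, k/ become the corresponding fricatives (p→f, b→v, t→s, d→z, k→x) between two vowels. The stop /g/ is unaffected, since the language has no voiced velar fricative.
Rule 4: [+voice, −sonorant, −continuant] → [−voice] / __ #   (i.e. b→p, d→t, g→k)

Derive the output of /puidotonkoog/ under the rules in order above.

puizosongook

Rule 1 (post-nasal voicing): /k/ is a voiceless stop immediately after the nasal /n/, so it voices to [g]. /puidotonkoog/ → puidotongoog.
Rule 2 (high vowel syncope): no segment meets the environment; /puidotongoog/ is unchanged.
Rule 3 (intervocalic spirantization): /d/ is a stop between vowels /i/ and /o/, so it spirantizes to the fricative [z]. /t/ is a stop between vowels /o/ and /o/, so it spirantizes to the fricative [s]. /puidotongoog/ → puizosongoog.
Rule 4 (final devoicing): /g/ is a voiced stop in word-final position, so it devoices to [k]. /puizosongoog/ → puizosongook.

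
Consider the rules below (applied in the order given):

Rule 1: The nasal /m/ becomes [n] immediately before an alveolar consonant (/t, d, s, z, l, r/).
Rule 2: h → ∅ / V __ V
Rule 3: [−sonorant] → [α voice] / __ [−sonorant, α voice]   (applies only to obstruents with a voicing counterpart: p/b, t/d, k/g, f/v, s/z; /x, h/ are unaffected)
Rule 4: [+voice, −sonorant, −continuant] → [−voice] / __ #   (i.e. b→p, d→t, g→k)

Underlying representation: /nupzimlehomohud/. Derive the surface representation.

nubzinleomout

Rule 1 (nasal place assimilation): /m/ precedes the alveolar consonant /l/, so it assimilates in place to [n]. /nupzimlehomohud/ → nupzinlehomohud.
Rule 2 (intervocalic h-deletion): /h/ occurs between vowels /e/ and /o/, so it deletes. /h/ occurs between vowels /o/ and /u/, so it deletes. /nupzinlehomohud/ → nupzinleomoud.
Rule 3 (regressive voicing assimilation): /p/ precedes the voiced obstruent /z/, so it voices to [b] by assimilation. /nupzinleomoud/ → nubzinleomoud.
Rule 4 (final devoicing): /d/ is a voiced stop in word-final position, so it devoices to [t]. /nubzinleomoud/ → nubzinleomout.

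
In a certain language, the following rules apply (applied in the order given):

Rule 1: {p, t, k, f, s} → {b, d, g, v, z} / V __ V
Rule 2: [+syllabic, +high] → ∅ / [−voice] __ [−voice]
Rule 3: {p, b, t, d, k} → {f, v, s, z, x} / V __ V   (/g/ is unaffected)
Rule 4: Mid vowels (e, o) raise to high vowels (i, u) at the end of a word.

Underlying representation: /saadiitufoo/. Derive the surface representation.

Rule 1 (intervocalic voicing): /t/ is a voiceless obstruent between vowels /i/ and /u/, so it voices to [d]. /f/ is a voiceless obstruent between vowels /u/ and /o/, so it voices to [v]. /saadiitufoo/ → saadiiduvoo.
Rule 2 (high vowel syncope): no segment meets the environment; /saadiiduvoo/ is unchanged.
Rule 3 (intervocalic spirantization): /d/ is a stop between vowels /a/ and /i/, so it spirantizes to the fricative [z]. /d/ is a stop between vowels /i/ and /u/, so it spirantizes to the fricative [z]. /saadiiduvoo/ → saaziizuvoo.
Rule 4 (final vowel raising): /o/ is a mid vowel in word-final position, so it raises to [u]. /saaziizuvoo/ → saaziizuvou.

saaziizuvou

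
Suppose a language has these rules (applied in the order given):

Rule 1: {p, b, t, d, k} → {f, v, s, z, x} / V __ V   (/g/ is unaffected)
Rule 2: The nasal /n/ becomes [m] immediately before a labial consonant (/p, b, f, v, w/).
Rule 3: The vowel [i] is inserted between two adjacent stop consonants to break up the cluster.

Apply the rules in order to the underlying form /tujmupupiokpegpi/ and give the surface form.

tujmufufiokipegipi

Rule 1 (intervocalic spirantization): /p/ is a stop between vowels /u/ and /u/, so it spirantizes to the fricative [f]. /p/ is a stop between vowels /u/ and /i/, so it spirantizes to the fricative [f]. /tujmupupiokpegpi/ → tujmufufiokpegpi.
Rule 2 (nasal place assimilation): no segment meets the environment; /tujmufufiokpegpi/ is unchanged.
Rule 3 (stop-cluster i-epenthesis): /k/ and /p/ form a stop–stop cluster, so [i] is inserted between them. /g/ and /p/ form a stop–stop cluster, so [i] is inserted between them. /tujmufufiokpegpi/ → tujmufufiokipegipi.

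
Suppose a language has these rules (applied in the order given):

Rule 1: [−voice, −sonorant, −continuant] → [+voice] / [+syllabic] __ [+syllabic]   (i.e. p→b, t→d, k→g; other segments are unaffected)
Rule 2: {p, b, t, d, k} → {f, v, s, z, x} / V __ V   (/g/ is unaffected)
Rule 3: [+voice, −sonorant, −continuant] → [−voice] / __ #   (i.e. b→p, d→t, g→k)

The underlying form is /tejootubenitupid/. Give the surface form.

tejoozuvenizuvit

Rule 1 (intervocalic voicing): /t/ is a voiceless stop between vowels /o/ and /u/, so it voices to [d]. /t/ is a voiceless stop between vowels /i/ and /u/, so it voices to [d]. /p/ is a voiceless stop between vowels /u/ and /i/, so it voices to [b]. /tejootubenitupid/ → tejoodubenidubid.
Rule 2 (intervocalic spirantization): /d/ is a stop between vowels /o/ and /u/, so it spirantizes to the fricative [z]. /b/ is a stop between vowels /u/ and /e/, so it spirantizes to the fricative [v]. /d/ is a stop between vowels /i/ and /u/, so it spirantizes to the fricative [z]. /b/ is a stop between vowels /u/ and /i/, so it spirantizes to the fricative [v]. /tejoodubenidubid/ → tejoozuvenizuvid.
Rule 3 (final devoicing): /d/ is a voiced stop in word-final position, so it devoices to [t]. /tejoozuvenizuvid/ → tejoozuvenizuvit.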